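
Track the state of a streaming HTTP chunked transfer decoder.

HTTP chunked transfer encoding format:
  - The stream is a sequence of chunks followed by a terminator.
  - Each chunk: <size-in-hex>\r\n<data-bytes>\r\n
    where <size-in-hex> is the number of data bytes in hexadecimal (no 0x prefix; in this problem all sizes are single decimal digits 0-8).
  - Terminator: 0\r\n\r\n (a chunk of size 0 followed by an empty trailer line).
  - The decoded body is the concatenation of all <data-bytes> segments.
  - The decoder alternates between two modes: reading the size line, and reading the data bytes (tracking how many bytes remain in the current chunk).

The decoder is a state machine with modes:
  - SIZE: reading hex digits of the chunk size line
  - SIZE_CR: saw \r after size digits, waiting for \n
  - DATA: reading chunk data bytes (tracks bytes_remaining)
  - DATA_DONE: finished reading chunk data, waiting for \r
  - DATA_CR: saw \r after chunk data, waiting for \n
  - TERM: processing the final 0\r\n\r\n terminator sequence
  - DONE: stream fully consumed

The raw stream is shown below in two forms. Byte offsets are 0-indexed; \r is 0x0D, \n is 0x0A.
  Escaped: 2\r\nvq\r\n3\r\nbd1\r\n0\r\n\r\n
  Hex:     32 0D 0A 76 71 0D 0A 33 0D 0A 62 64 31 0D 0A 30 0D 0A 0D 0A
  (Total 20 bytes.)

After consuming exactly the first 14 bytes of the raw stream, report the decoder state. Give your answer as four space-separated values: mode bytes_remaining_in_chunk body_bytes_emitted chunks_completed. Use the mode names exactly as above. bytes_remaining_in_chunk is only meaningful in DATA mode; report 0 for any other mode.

Answer: DATA_CR 0 5 1

Derivation:
Byte 0 = '2': mode=SIZE remaining=0 emitted=0 chunks_done=0
Byte 1 = 0x0D: mode=SIZE_CR remaining=0 emitted=0 chunks_done=0
Byte 2 = 0x0A: mode=DATA remaining=2 emitted=0 chunks_done=0
Byte 3 = 'v': mode=DATA remaining=1 emitted=1 chunks_done=0
Byte 4 = 'q': mode=DATA_DONE remaining=0 emitted=2 chunks_done=0
Byte 5 = 0x0D: mode=DATA_CR remaining=0 emitted=2 chunks_done=0
Byte 6 = 0x0A: mode=SIZE remaining=0 emitted=2 chunks_done=1
Byte 7 = '3': mode=SIZE remaining=0 emitted=2 chunks_done=1
Byte 8 = 0x0D: mode=SIZE_CR remaining=0 emitted=2 chunks_done=1
Byte 9 = 0x0A: mode=DATA remaining=3 emitted=2 chunks_done=1
Byte 10 = 'b': mode=DATA remaining=2 emitted=3 chunks_done=1
Byte 11 = 'd': mode=DATA remaining=1 emitted=4 chunks_done=1
Byte 12 = '1': mode=DATA_DONE remaining=0 emitted=5 chunks_done=1
Byte 13 = 0x0D: mode=DATA_CR remaining=0 emitted=5 chunks_done=1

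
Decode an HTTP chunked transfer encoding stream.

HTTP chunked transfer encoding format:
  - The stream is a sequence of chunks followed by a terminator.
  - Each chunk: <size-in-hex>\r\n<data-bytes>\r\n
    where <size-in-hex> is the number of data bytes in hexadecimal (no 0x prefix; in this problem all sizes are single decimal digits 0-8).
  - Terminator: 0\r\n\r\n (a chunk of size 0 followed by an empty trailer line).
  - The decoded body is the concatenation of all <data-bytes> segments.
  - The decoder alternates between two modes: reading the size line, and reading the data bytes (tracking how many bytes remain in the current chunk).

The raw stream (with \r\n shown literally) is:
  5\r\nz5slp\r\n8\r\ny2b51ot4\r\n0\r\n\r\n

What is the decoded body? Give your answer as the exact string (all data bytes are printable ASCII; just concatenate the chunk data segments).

Answer: z5slpy2b51ot4

Derivation:
Chunk 1: stream[0..1]='5' size=0x5=5, data at stream[3..8]='z5slp' -> body[0..5], body so far='z5slp'
Chunk 2: stream[10..11]='8' size=0x8=8, data at stream[13..21]='y2b51ot4' -> body[5..13], body so far='z5slpy2b51ot4'
Chunk 3: stream[23..24]='0' size=0 (terminator). Final body='z5slpy2b51ot4' (13 bytes)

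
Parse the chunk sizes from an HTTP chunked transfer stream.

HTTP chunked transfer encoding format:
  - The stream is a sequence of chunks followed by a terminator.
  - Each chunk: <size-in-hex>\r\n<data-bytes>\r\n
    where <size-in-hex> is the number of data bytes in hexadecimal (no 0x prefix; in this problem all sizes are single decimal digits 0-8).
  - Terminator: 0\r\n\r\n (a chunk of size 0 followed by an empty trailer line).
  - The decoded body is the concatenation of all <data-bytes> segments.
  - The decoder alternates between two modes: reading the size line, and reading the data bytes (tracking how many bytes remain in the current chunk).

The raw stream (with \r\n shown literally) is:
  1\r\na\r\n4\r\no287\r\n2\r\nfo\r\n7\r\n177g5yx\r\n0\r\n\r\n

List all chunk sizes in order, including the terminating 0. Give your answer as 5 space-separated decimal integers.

Chunk 1: stream[0..1]='1' size=0x1=1, data at stream[3..4]='a' -> body[0..1], body so far='a'
Chunk 2: stream[6..7]='4' size=0x4=4, data at stream[9..13]='o287' -> body[1..5], body so far='ao287'
Chunk 3: stream[15..16]='2' size=0x2=2, data at stream[18..20]='fo' -> body[5..7], body so far='ao287fo'
Chunk 4: stream[22..23]='7' size=0x7=7, data at stream[25..32]='177g5yx' -> body[7..14], body so far='ao287fo177g5yx'
Chunk 5: stream[34..35]='0' size=0 (terminator). Final body='ao287fo177g5yx' (14 bytes)

Answer: 1 4 2 7 0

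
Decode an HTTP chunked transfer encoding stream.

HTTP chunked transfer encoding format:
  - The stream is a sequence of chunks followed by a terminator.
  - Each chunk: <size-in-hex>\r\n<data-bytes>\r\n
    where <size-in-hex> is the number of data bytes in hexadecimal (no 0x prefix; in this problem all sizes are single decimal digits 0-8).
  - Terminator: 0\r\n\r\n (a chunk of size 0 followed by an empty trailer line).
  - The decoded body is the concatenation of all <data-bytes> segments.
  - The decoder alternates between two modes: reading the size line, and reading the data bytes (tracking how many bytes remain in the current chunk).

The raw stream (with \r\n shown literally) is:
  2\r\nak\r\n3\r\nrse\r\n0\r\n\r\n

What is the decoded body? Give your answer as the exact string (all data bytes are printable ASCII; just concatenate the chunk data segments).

Chunk 1: stream[0..1]='2' size=0x2=2, data at stream[3..5]='ak' -> body[0..2], body so far='ak'
Chunk 2: stream[7..8]='3' size=0x3=3, data at stream[10..13]='rse' -> body[2..5], body so far='akrse'
Chunk 3: stream[15..16]='0' size=0 (terminator). Final body='akrse' (5 bytes)

Answer: akrse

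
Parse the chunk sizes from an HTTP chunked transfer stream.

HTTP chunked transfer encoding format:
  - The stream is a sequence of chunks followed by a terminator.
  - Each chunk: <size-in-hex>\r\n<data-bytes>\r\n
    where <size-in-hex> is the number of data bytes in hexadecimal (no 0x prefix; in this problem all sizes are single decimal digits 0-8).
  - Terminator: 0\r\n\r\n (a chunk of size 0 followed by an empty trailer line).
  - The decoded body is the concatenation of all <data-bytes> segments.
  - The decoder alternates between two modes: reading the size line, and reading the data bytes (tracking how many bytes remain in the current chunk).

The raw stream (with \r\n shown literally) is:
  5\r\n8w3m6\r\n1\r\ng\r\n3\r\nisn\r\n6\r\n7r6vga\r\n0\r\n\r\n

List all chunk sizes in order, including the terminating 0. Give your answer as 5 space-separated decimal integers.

Chunk 1: stream[0..1]='5' size=0x5=5, data at stream[3..8]='8w3m6' -> body[0..5], body so far='8w3m6'
Chunk 2: stream[10..11]='1' size=0x1=1, data at stream[13..14]='g' -> body[5..6], body so far='8w3m6g'
Chunk 3: stream[16..17]='3' size=0x3=3, data at stream[19..22]='isn' -> body[6..9], body so far='8w3m6gisn'
Chunk 4: stream[24..25]='6' size=0x6=6, data at stream[27..33]='7r6vga' -> body[9..15], body so far='8w3m6gisn7r6vga'
Chunk 5: stream[35..36]='0' size=0 (terminator). Final body='8w3m6gisn7r6vga' (15 bytes)

Answer: 5 1 3 6 0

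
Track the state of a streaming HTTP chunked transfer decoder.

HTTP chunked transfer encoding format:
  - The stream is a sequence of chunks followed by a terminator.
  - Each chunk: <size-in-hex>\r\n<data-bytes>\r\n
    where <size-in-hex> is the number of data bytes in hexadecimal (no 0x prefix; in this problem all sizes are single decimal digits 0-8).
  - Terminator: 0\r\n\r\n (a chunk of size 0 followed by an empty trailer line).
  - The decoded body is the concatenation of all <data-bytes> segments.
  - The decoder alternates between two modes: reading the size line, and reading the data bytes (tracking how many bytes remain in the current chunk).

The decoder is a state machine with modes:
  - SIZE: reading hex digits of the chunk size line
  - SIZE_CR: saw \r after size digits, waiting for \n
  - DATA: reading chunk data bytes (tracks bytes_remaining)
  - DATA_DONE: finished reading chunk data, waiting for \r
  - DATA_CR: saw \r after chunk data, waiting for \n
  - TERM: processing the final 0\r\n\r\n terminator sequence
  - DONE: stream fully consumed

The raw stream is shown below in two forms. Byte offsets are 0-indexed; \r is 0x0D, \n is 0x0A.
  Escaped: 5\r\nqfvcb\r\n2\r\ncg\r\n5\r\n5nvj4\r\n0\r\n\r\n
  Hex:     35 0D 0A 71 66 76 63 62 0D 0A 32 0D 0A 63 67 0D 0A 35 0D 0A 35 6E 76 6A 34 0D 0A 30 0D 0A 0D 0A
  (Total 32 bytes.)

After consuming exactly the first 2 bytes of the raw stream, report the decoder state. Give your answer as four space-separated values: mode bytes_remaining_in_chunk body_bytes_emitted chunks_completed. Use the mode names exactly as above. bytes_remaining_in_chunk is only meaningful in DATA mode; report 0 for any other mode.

Byte 0 = '5': mode=SIZE remaining=0 emitted=0 chunks_done=0
Byte 1 = 0x0D: mode=SIZE_CR remaining=0 emitted=0 chunks_done=0

Answer: SIZE_CR 0 0 0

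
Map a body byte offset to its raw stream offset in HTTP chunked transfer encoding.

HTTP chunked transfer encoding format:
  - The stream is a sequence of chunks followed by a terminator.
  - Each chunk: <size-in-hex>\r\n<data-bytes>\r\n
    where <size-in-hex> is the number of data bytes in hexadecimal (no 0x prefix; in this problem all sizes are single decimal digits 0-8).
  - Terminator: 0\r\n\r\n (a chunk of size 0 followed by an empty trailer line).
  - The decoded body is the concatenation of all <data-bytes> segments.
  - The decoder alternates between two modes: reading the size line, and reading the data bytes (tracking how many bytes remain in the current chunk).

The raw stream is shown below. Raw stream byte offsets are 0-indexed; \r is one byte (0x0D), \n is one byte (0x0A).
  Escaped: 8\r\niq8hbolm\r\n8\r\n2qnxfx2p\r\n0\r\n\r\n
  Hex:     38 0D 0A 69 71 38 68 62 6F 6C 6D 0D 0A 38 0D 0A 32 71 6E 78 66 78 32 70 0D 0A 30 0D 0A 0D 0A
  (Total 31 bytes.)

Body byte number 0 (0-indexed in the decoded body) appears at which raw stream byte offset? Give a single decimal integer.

Chunk 1: stream[0..1]='8' size=0x8=8, data at stream[3..11]='iq8hbolm' -> body[0..8], body so far='iq8hbolm'
Chunk 2: stream[13..14]='8' size=0x8=8, data at stream[16..24]='2qnxfx2p' -> body[8..16], body so far='iq8hbolm2qnxfx2p'
Chunk 3: stream[26..27]='0' size=0 (terminator). Final body='iq8hbolm2qnxfx2p' (16 bytes)
Body byte 0 at stream offset 3

Answer: 3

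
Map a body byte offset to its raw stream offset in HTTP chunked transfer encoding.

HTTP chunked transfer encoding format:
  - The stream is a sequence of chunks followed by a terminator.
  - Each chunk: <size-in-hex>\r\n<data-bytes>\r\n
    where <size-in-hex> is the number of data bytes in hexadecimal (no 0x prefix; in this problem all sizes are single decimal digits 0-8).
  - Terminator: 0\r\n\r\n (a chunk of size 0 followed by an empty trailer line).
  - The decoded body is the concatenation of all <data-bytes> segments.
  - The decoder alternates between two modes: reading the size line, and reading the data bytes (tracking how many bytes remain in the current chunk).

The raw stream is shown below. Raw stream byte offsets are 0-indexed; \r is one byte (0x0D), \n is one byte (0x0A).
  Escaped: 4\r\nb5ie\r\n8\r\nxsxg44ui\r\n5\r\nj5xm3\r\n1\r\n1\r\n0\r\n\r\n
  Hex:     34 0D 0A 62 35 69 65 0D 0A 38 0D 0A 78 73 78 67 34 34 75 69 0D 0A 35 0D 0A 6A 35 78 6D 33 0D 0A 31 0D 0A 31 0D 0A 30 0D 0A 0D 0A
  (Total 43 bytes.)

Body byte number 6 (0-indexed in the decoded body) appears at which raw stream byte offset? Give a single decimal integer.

Chunk 1: stream[0..1]='4' size=0x4=4, data at stream[3..7]='b5ie' -> body[0..4], body so far='b5ie'
Chunk 2: stream[9..10]='8' size=0x8=8, data at stream[12..20]='xsxg44ui' -> body[4..12], body so far='b5iexsxg44ui'
Chunk 3: stream[22..23]='5' size=0x5=5, data at stream[25..30]='j5xm3' -> body[12..17], body so far='b5iexsxg44uij5xm3'
Chunk 4: stream[32..33]='1' size=0x1=1, data at stream[35..36]='1' -> body[17..18], body so far='b5iexsxg44uij5xm31'
Chunk 5: stream[38..39]='0' size=0 (terminator). Final body='b5iexsxg44uij5xm31' (18 bytes)
Body byte 6 at stream offset 14

Answer: 14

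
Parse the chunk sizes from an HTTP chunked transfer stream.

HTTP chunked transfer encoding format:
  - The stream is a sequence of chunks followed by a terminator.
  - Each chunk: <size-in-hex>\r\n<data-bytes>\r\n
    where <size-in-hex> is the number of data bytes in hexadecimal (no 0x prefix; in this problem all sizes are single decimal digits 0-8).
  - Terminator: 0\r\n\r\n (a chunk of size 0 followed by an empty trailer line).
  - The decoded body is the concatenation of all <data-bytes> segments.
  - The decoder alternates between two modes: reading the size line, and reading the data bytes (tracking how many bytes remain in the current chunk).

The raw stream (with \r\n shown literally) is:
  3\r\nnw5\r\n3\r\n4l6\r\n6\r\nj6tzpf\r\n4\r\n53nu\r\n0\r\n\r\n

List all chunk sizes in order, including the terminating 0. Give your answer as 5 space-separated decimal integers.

Answer: 3 3 6 4 0

Derivation:
Chunk 1: stream[0..1]='3' size=0x3=3, data at stream[3..6]='nw5' -> body[0..3], body so far='nw5'
Chunk 2: stream[8..9]='3' size=0x3=3, data at stream[11..14]='4l6' -> body[3..6], body so far='nw54l6'
Chunk 3: stream[16..17]='6' size=0x6=6, data at stream[19..25]='j6tzpf' -> body[6..12], body so far='nw54l6j6tzpf'
Chunk 4: stream[27..28]='4' size=0x4=4, data at stream[30..34]='53nu' -> body[12..16], body so far='nw54l6j6tzpf53nu'
Chunk 5: stream[36..37]='0' size=0 (terminator). Final body='nw54l6j6tzpf53nu' (16 bytes)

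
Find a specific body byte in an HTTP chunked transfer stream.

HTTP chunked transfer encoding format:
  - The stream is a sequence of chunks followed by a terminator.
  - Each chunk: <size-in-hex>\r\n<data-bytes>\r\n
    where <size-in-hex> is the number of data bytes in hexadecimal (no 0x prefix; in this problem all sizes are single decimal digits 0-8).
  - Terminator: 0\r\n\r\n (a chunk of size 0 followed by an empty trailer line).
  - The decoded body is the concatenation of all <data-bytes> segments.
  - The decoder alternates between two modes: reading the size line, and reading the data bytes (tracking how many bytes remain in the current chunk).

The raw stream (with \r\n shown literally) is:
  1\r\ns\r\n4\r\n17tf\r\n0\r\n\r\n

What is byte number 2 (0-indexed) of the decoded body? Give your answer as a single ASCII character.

Answer: 7

Derivation:
Chunk 1: stream[0..1]='1' size=0x1=1, data at stream[3..4]='s' -> body[0..1], body so far='s'
Chunk 2: stream[6..7]='4' size=0x4=4, data at stream[9..13]='17tf' -> body[1..5], body so far='s17tf'
Chunk 3: stream[15..16]='0' size=0 (terminator). Final body='s17tf' (5 bytes)
Body byte 2 = '7'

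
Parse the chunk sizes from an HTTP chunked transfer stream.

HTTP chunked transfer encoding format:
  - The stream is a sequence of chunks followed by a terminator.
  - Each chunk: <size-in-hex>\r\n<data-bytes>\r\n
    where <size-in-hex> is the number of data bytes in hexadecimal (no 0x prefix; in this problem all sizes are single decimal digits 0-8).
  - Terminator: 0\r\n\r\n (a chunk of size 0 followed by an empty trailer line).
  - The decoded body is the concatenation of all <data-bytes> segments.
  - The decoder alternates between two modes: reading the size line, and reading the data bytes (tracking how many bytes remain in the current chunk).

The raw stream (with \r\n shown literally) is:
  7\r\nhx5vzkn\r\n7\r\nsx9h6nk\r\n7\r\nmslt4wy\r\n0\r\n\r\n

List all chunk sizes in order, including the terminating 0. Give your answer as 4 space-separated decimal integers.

Answer: 7 7 7 0

Derivation:
Chunk 1: stream[0..1]='7' size=0x7=7, data at stream[3..10]='hx5vzkn' -> body[0..7], body so far='hx5vzkn'
Chunk 2: stream[12..13]='7' size=0x7=7, data at stream[15..22]='sx9h6nk' -> body[7..14], body so far='hx5vzknsx9h6nk'
Chunk 3: stream[24..25]='7' size=0x7=7, data at stream[27..34]='mslt4wy' -> body[14..21], body so far='hx5vzknsx9h6nkmslt4wy'
Chunk 4: stream[36..37]='0' size=0 (terminator). Final body='hx5vzknsx9h6nkmslt4wy' (21 bytes)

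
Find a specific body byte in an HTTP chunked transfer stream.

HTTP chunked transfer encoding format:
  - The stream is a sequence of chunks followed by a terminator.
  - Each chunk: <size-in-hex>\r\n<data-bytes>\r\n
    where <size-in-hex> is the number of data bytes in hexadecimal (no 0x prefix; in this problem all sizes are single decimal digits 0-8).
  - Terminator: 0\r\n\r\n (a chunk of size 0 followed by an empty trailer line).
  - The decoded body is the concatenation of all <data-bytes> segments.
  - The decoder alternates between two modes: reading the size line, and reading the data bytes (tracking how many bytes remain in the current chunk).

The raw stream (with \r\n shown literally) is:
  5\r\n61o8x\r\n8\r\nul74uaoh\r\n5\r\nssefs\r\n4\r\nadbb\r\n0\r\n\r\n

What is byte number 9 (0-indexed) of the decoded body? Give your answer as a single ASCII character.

Chunk 1: stream[0..1]='5' size=0x5=5, data at stream[3..8]='61o8x' -> body[0..5], body so far='61o8x'
Chunk 2: stream[10..11]='8' size=0x8=8, data at stream[13..21]='ul74uaoh' -> body[5..13], body so far='61o8xul74uaoh'
Chunk 3: stream[23..24]='5' size=0x5=5, data at stream[26..31]='ssefs' -> body[13..18], body so far='61o8xul74uaohssefs'
Chunk 4: stream[33..34]='4' size=0x4=4, data at stream[36..40]='adbb' -> body[18..22], body so far='61o8xul74uaohssefsadbb'
Chunk 5: stream[42..43]='0' size=0 (terminator). Final body='61o8xul74uaohssefsadbb' (22 bytes)
Body byte 9 = 'u'

Answer: u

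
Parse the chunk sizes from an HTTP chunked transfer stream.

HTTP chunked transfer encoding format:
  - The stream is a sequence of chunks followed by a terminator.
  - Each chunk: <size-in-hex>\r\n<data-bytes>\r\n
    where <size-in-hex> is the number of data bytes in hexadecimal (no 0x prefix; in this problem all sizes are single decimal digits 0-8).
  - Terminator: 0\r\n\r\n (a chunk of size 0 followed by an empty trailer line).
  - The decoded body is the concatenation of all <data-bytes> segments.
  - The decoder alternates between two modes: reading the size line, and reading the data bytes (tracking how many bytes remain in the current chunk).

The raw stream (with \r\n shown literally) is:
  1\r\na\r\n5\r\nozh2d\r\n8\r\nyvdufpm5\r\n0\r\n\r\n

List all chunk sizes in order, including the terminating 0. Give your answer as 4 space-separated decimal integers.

Answer: 1 5 8 0

Derivation:
Chunk 1: stream[0..1]='1' size=0x1=1, data at stream[3..4]='a' -> body[0..1], body so far='a'
Chunk 2: stream[6..7]='5' size=0x5=5, data at stream[9..14]='ozh2d' -> body[1..6], body so far='aozh2d'
Chunk 3: stream[16..17]='8' size=0x8=8, data at stream[19..27]='yvdufpm5' -> body[6..14], body so far='aozh2dyvdufpm5'
Chunk 4: stream[29..30]='0' size=0 (terminator). Final body='aozh2dyvdufpm5' (14 bytes)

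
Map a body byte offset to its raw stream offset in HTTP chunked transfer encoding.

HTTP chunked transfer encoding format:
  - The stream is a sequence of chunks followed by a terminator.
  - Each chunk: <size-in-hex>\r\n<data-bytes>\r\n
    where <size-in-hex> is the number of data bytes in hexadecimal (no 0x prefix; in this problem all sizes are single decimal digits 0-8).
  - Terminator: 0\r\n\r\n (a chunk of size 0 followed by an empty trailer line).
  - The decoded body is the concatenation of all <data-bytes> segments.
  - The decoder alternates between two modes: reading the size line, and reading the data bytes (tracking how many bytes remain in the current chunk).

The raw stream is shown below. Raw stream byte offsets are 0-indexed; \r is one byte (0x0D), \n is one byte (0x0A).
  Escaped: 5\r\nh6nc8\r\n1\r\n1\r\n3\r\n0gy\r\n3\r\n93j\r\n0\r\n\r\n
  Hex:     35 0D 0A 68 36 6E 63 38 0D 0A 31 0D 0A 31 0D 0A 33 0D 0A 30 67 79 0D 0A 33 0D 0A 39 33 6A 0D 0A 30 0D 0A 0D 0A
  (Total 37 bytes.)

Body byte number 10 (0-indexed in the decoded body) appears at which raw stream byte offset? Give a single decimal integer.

Chunk 1: stream[0..1]='5' size=0x5=5, data at stream[3..8]='h6nc8' -> body[0..5], body so far='h6nc8'
Chunk 2: stream[10..11]='1' size=0x1=1, data at stream[13..14]='1' -> body[5..6], body so far='h6nc81'
Chunk 3: stream[16..17]='3' size=0x3=3, data at stream[19..22]='0gy' -> body[6..9], body so far='h6nc810gy'
Chunk 4: stream[24..25]='3' size=0x3=3, data at stream[27..30]='93j' -> body[9..12], body so far='h6nc810gy93j'
Chunk 5: stream[32..33]='0' size=0 (terminator). Final body='h6nc810gy93j' (12 bytes)
Body byte 10 at stream offset 28

Answer: 28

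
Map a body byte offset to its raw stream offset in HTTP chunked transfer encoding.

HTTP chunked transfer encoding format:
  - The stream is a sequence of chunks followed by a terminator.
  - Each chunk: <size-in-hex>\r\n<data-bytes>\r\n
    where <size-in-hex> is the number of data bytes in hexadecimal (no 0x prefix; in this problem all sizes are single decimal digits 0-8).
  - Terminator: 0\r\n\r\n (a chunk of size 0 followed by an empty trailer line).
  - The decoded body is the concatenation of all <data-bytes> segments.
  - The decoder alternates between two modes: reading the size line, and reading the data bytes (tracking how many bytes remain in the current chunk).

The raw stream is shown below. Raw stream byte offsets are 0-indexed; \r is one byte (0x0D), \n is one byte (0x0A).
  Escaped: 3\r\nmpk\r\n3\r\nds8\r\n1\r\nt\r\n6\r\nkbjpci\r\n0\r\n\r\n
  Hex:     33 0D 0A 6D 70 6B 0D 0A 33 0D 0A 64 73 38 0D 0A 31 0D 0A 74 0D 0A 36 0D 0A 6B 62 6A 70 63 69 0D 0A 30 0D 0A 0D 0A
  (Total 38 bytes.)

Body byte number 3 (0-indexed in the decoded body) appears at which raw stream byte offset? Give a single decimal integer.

Chunk 1: stream[0..1]='3' size=0x3=3, data at stream[3..6]='mpk' -> body[0..3], body so far='mpk'
Chunk 2: stream[8..9]='3' size=0x3=3, data at stream[11..14]='ds8' -> body[3..6], body so far='mpkds8'
Chunk 3: stream[16..17]='1' size=0x1=1, data at stream[19..20]='t' -> body[6..7], body so far='mpkds8t'
Chunk 4: stream[22..23]='6' size=0x6=6, data at stream[25..31]='kbjpci' -> body[7..13], body so far='mpkds8tkbjpci'
Chunk 5: stream[33..34]='0' size=0 (terminator). Final body='mpkds8tkbjpci' (13 bytes)
Body byte 3 at stream offset 11

Answer: 11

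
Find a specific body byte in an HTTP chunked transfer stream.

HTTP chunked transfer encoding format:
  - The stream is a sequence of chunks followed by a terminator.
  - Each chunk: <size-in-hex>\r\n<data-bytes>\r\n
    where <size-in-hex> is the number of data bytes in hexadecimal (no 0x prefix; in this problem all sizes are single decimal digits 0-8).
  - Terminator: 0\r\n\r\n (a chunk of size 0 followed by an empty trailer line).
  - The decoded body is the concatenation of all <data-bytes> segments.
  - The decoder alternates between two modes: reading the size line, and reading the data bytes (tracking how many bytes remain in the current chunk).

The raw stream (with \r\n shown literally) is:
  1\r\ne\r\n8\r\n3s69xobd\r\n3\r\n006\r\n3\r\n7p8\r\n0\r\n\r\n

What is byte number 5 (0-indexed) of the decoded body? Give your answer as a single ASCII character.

Chunk 1: stream[0..1]='1' size=0x1=1, data at stream[3..4]='e' -> body[0..1], body so far='e'
Chunk 2: stream[6..7]='8' size=0x8=8, data at stream[9..17]='3s69xobd' -> body[1..9], body so far='e3s69xobd'
Chunk 3: stream[19..20]='3' size=0x3=3, data at stream[22..25]='006' -> body[9..12], body so far='e3s69xobd006'
Chunk 4: stream[27..28]='3' size=0x3=3, data at stream[30..33]='7p8' -> body[12..15], body so far='e3s69xobd0067p8'
Chunk 5: stream[35..36]='0' size=0 (terminator). Final body='e3s69xobd0067p8' (15 bytes)
Body byte 5 = 'x'

Answer: x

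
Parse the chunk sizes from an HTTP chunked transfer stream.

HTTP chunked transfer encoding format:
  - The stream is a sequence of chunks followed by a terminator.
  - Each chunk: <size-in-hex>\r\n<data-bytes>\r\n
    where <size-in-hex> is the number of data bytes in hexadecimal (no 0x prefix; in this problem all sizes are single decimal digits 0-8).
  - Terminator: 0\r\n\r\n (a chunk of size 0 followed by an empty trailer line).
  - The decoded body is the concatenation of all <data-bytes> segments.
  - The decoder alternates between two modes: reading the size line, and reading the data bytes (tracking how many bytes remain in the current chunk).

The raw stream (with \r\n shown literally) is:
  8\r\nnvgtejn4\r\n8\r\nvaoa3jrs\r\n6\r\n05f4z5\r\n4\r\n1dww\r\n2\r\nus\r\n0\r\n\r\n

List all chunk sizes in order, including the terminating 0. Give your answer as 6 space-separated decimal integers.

Answer: 8 8 6 4 2 0

Derivation:
Chunk 1: stream[0..1]='8' size=0x8=8, data at stream[3..11]='nvgtejn4' -> body[0..8], body so far='nvgtejn4'
Chunk 2: stream[13..14]='8' size=0x8=8, data at stream[16..24]='vaoa3jrs' -> body[8..16], body so far='nvgtejn4vaoa3jrs'
Chunk 3: stream[26..27]='6' size=0x6=6, data at stream[29..35]='05f4z5' -> body[16..22], body so far='nvgtejn4vaoa3jrs05f4z5'
Chunk 4: stream[37..38]='4' size=0x4=4, data at stream[40..44]='1dww' -> body[22..26], body so far='nvgtejn4vaoa3jrs05f4z51dww'
Chunk 5: stream[46..47]='2' size=0x2=2, data at stream[49..51]='us' -> body[26..28], body so far='nvgtejn4vaoa3jrs05f4z51dwwus'
Chunk 6: stream[53..54]='0' size=0 (terminator). Final body='nvgtejn4vaoa3jrs05f4z51dwwus' (28 bytes)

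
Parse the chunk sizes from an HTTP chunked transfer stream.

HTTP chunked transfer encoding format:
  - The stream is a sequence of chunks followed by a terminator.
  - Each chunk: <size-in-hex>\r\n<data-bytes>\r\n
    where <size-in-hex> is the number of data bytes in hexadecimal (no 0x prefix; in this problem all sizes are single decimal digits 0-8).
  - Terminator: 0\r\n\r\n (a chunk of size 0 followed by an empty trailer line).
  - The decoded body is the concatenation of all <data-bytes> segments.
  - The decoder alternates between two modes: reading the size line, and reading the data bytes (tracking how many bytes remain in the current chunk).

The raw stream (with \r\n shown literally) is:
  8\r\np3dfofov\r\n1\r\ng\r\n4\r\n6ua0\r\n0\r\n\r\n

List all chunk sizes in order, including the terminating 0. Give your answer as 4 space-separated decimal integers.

Chunk 1: stream[0..1]='8' size=0x8=8, data at stream[3..11]='p3dfofov' -> body[0..8], body so far='p3dfofov'
Chunk 2: stream[13..14]='1' size=0x1=1, data at stream[16..17]='g' -> body[8..9], body so far='p3dfofovg'
Chunk 3: stream[19..20]='4' size=0x4=4, data at stream[22..26]='6ua0' -> body[9..13], body so far='p3dfofovg6ua0'
Chunk 4: stream[28..29]='0' size=0 (terminator). Final body='p3dfofovg6ua0' (13 bytes)

Answer: 8 1 4 0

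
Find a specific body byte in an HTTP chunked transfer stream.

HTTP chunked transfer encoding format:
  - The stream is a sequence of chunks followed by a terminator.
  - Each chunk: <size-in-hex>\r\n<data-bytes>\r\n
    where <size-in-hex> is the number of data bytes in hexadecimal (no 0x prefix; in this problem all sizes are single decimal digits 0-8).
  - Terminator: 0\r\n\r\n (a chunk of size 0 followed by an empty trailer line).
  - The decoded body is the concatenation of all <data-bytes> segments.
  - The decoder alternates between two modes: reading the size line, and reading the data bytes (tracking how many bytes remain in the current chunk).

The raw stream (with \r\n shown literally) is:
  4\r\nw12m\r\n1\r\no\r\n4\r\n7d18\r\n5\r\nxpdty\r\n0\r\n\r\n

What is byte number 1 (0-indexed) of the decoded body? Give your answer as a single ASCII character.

Chunk 1: stream[0..1]='4' size=0x4=4, data at stream[3..7]='w12m' -> body[0..4], body so far='w12m'
Chunk 2: stream[9..10]='1' size=0x1=1, data at stream[12..13]='o' -> body[4..5], body so far='w12mo'
Chunk 3: stream[15..16]='4' size=0x4=4, data at stream[18..22]='7d18' -> body[5..9], body so far='w12mo7d18'
Chunk 4: stream[24..25]='5' size=0x5=5, data at stream[27..32]='xpdty' -> body[9..14], body so far='w12mo7d18xpdty'
Chunk 5: stream[34..35]='0' size=0 (terminator). Final body='w12mo7d18xpdty' (14 bytes)
Body byte 1 = '1'

Answer: 1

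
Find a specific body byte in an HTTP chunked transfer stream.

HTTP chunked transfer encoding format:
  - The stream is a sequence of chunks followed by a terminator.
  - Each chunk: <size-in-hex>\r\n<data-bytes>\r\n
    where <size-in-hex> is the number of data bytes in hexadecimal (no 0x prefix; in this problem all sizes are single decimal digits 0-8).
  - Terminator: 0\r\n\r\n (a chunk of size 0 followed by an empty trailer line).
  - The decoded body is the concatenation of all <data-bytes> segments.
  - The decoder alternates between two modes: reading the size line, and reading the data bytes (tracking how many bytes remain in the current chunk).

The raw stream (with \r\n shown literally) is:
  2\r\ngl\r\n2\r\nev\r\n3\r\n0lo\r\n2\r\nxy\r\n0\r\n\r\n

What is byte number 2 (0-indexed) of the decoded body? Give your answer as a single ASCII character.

Chunk 1: stream[0..1]='2' size=0x2=2, data at stream[3..5]='gl' -> body[0..2], body so far='gl'
Chunk 2: stream[7..8]='2' size=0x2=2, data at stream[10..12]='ev' -> body[2..4], body so far='glev'
Chunk 3: stream[14..15]='3' size=0x3=3, data at stream[17..20]='0lo' -> body[4..7], body so far='glev0lo'
Chunk 4: stream[22..23]='2' size=0x2=2, data at stream[25..27]='xy' -> body[7..9], body so far='glev0loxy'
Chunk 5: stream[29..30]='0' size=0 (terminator). Final body='glev0loxy' (9 bytes)
Body byte 2 = 'e'

Answer: e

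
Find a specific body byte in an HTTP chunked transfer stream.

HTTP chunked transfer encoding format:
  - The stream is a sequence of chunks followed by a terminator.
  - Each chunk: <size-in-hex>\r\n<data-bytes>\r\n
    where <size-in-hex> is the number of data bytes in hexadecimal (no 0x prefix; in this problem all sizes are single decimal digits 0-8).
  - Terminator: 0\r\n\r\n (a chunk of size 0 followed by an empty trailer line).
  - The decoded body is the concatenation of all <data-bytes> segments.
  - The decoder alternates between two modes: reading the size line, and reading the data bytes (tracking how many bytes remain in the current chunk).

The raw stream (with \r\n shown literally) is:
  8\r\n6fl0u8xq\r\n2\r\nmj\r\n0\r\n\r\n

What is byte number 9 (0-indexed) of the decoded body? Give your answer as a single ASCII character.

Answer: j

Derivation:
Chunk 1: stream[0..1]='8' size=0x8=8, data at stream[3..11]='6fl0u8xq' -> body[0..8], body so far='6fl0u8xq'
Chunk 2: stream[13..14]='2' size=0x2=2, data at stream[16..18]='mj' -> body[8..10], body so far='6fl0u8xqmj'
Chunk 3: stream[20..21]='0' size=0 (terminator). Final body='6fl0u8xqmj' (10 bytes)
Body byte 9 = 'j'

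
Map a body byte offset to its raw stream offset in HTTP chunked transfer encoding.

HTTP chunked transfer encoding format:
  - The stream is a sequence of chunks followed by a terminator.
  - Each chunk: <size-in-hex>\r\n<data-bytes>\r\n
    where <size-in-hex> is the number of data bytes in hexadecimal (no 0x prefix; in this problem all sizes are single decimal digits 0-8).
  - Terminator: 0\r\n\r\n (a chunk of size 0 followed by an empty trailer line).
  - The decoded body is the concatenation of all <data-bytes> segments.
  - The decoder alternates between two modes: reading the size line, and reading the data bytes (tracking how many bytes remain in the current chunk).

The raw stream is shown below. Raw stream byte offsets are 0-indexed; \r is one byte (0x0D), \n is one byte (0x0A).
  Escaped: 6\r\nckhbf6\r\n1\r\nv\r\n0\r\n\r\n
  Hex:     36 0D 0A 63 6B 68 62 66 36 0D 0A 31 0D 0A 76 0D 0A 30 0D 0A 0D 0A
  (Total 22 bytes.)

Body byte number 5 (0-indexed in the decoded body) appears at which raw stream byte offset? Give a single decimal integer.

Answer: 8

Derivation:
Chunk 1: stream[0..1]='6' size=0x6=6, data at stream[3..9]='ckhbf6' -> body[0..6], body so far='ckhbf6'
Chunk 2: stream[11..12]='1' size=0x1=1, data at stream[14..15]='v' -> body[6..7], body so far='ckhbf6v'
Chunk 3: stream[17..18]='0' size=0 (terminator). Final body='ckhbf6v' (7 bytes)
Body byte 5 at stream offset 8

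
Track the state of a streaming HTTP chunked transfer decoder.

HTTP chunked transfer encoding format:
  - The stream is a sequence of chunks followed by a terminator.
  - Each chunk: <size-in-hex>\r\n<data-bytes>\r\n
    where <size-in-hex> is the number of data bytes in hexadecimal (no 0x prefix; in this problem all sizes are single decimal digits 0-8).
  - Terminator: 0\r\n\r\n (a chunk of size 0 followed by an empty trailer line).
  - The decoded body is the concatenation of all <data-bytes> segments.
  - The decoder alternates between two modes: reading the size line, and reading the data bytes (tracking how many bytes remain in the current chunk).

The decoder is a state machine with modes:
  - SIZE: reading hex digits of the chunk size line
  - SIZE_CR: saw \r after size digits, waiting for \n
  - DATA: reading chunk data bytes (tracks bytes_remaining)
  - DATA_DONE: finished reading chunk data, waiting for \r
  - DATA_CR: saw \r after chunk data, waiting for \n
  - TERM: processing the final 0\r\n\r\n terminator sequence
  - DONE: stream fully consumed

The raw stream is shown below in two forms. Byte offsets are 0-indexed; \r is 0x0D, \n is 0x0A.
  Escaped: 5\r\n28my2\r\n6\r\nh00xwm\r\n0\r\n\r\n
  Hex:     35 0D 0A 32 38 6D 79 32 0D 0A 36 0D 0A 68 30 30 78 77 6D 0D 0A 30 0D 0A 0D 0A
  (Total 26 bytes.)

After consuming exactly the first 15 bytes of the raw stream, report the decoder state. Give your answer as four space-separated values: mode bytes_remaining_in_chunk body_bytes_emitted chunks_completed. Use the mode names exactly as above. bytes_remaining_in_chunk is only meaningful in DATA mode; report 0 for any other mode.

Answer: DATA 4 7 1

Derivation:
Byte 0 = '5': mode=SIZE remaining=0 emitted=0 chunks_done=0
Byte 1 = 0x0D: mode=SIZE_CR remaining=0 emitted=0 chunks_done=0
Byte 2 = 0x0A: mode=DATA remaining=5 emitted=0 chunks_done=0
Byte 3 = '2': mode=DATA remaining=4 emitted=1 chunks_done=0
Byte 4 = '8': mode=DATA remaining=3 emitted=2 chunks_done=0
Byte 5 = 'm': mode=DATA remaining=2 emitted=3 chunks_done=0
Byte 6 = 'y': mode=DATA remaining=1 emitted=4 chunks_done=0
Byte 7 = '2': mode=DATA_DONE remaining=0 emitted=5 chunks_done=0
Byte 8 = 0x0D: mode=DATA_CR remaining=0 emitted=5 chunks_done=0
Byte 9 = 0x0A: mode=SIZE remaining=0 emitted=5 chunks_done=1
Byte 10 = '6': mode=SIZE remaining=0 emitted=5 chunks_done=1
Byte 11 = 0x0D: mode=SIZE_CR remaining=0 emitted=5 chunks_done=1
Byte 12 = 0x0A: mode=DATA remaining=6 emitted=5 chunks_done=1
Byte 13 = 'h': mode=DATA remaining=5 emitted=6 chunks_done=1
Byte 14 = '0': mode=DATA remaining=4 emitted=7 chunks_done=1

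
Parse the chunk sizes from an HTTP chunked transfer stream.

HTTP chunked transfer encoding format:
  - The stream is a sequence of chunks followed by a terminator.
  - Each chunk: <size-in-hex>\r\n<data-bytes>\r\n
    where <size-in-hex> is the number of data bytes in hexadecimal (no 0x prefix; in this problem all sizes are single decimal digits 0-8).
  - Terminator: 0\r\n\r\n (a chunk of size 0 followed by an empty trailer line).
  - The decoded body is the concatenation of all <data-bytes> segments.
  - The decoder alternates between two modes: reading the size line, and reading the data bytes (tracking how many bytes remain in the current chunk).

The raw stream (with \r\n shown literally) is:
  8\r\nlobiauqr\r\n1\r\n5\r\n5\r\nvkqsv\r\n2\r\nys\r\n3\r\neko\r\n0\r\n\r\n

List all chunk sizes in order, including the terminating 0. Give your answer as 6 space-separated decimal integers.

Answer: 8 1 5 2 3 0

Derivation:
Chunk 1: stream[0..1]='8' size=0x8=8, data at stream[3..11]='lobiauqr' -> body[0..8], body so far='lobiauqr'
Chunk 2: stream[13..14]='1' size=0x1=1, data at stream[16..17]='5' -> body[8..9], body so far='lobiauqr5'
Chunk 3: stream[19..20]='5' size=0x5=5, data at stream[22..27]='vkqsv' -> body[9..14], body so far='lobiauqr5vkqsv'
Chunk 4: stream[29..30]='2' size=0x2=2, data at stream[32..34]='ys' -> body[14..16], body so far='lobiauqr5vkqsvys'
Chunk 5: stream[36..37]='3' size=0x3=3, data at stream[39..42]='eko' -> body[16..19], body so far='lobiauqr5vkqsvyseko'
Chunk 6: stream[44..45]='0' size=0 (terminator). Final body='lobiauqr5vkqsvyseko' (19 bytes)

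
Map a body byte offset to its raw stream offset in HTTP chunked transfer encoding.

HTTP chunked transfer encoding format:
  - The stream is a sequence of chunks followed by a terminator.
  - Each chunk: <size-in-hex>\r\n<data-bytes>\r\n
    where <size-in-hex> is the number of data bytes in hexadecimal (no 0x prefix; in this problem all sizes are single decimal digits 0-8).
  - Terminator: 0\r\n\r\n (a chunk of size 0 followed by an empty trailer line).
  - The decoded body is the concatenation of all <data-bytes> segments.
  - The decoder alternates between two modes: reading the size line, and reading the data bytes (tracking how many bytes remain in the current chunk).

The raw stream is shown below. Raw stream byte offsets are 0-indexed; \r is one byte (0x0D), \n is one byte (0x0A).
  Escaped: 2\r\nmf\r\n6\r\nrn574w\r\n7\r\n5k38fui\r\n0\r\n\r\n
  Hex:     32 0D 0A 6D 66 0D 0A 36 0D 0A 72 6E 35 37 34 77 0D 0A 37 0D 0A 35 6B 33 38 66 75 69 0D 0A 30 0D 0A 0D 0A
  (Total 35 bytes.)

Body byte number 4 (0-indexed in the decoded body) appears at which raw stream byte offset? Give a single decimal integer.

Answer: 12

Derivation:
Chunk 1: stream[0..1]='2' size=0x2=2, data at stream[3..5]='mf' -> body[0..2], body so far='mf'
Chunk 2: stream[7..8]='6' size=0x6=6, data at stream[10..16]='rn574w' -> body[2..8], body so far='mfrn574w'
Chunk 3: stream[18..19]='7' size=0x7=7, data at stream[21..28]='5k38fui' -> body[8..15], body so far='mfrn574w5k38fui'
Chunk 4: stream[30..31]='0' size=0 (terminator). Final body='mfrn574w5k38fui' (15 bytes)
Body byte 4 at stream offset 12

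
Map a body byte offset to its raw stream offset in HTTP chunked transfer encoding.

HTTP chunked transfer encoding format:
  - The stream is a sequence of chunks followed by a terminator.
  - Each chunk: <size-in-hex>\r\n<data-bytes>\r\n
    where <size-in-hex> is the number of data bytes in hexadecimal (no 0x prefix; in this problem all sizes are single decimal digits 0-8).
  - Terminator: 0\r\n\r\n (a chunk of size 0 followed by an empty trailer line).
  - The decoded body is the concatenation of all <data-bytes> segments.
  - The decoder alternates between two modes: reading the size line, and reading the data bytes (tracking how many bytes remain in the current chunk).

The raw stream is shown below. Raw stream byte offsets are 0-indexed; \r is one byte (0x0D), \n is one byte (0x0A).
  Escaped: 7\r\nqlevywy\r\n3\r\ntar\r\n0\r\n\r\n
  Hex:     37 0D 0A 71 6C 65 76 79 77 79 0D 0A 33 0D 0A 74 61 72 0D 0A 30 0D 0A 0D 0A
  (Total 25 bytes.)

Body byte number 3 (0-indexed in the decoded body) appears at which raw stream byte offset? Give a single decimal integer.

Chunk 1: stream[0..1]='7' size=0x7=7, data at stream[3..10]='qlevywy' -> body[0..7], body so far='qlevywy'
Chunk 2: stream[12..13]='3' size=0x3=3, data at stream[15..18]='tar' -> body[7..10], body so far='qlevywytar'
Chunk 3: stream[20..21]='0' size=0 (terminator). Final body='qlevywytar' (10 bytes)
Body byte 3 at stream offset 6

Answer: 6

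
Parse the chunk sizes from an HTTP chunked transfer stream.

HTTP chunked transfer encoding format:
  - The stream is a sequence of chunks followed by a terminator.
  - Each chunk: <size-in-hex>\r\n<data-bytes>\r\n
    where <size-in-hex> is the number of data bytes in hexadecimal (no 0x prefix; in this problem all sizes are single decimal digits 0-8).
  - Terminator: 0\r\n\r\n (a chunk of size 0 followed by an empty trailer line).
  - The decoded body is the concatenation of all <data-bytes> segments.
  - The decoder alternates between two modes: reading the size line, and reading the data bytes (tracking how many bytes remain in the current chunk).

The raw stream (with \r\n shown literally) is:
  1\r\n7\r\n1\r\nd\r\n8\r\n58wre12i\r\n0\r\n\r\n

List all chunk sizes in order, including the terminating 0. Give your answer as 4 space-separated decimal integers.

Answer: 1 1 8 0

Derivation:
Chunk 1: stream[0..1]='1' size=0x1=1, data at stream[3..4]='7' -> body[0..1], body so far='7'
Chunk 2: stream[6..7]='1' size=0x1=1, data at stream[9..10]='d' -> body[1..2], body so far='7d'
Chunk 3: stream[12..13]='8' size=0x8=8, data at stream[15..23]='58wre12i' -> body[2..10], body so far='7d58wre12i'
Chunk 4: stream[25..26]='0' size=0 (terminator). Final body='7d58wre12i' (10 bytes)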